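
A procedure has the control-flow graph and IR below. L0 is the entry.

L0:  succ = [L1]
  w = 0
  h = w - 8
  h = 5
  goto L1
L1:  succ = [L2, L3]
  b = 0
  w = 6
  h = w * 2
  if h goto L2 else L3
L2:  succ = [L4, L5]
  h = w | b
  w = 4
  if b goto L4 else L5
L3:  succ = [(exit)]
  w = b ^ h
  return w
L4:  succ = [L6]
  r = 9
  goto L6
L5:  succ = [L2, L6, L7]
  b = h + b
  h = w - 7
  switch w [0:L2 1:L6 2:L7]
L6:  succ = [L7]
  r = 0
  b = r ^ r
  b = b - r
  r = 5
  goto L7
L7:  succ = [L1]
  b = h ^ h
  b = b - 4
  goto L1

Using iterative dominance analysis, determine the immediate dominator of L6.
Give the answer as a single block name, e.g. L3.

Answer: L2

Analysis:
idom tree: L1←L0 L2←L1 L3←L1 L4←L2 L5←L2 L6←L2 L7←L2
Join-block Dom:
  L1: preds {L0,L7}: {L0} ∩ {L0,L1,L2,L7} = {L0}; idom=L0
  L2: preds {L1,L5}: {L0,L1} ∩ {L0,L1,L2,L5} = {L0,L1}; idom=L1
  L6: preds {L4,L5}: {L0,L1,L2,L4} ∩ {L0,L1,L2,L5} = {L0,L1,L2}; idom=L2
  L7: preds {L5,L6}: {L0,L1,L2,L5} ∩ {L0,L1,L2,L6} = {L0,L1,L2}; idom=L2

idom(L6) = L2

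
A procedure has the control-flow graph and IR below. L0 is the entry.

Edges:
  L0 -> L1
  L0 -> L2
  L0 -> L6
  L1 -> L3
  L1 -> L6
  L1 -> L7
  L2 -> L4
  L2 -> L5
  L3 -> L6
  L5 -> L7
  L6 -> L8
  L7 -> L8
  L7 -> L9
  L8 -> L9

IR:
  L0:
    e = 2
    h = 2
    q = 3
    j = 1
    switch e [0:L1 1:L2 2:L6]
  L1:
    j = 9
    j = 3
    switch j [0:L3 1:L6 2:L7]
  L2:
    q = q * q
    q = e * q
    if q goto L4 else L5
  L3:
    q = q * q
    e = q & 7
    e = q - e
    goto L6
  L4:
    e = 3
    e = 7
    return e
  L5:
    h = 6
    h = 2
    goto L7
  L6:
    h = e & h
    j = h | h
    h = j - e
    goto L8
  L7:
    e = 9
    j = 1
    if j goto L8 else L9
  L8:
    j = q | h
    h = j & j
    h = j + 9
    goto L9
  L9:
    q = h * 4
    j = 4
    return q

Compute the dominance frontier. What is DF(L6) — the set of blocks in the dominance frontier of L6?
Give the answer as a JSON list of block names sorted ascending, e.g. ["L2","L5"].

Answer: ["L8"]

Analysis:
idom tree: L1←L0 L2←L0 L3←L1 L4←L2 L5←L2 L6←L0 L7←L0 L8←L0 L9←L0
Join-block Dom:
  L6: preds {L0,L1,L3}: {L0} ∩ {L0,L1} ∩ {L0,L1,L3} = {L0}; idom=L0
  L7: preds {L1,L5}: {L0,L1} ∩ {L0,L2,L5} = {L0}; idom=L0
  L8: preds {L6,L7}: {L0,L6} ∩ {L0,L7} = {L0}; idom=L0
  L9: preds {L7,L8}: {L0,L7} ∩ {L0,L8} = {L0}; idom=L0

DF walk-up:
  L6←L0: walk · to L0
  L6←L1: walk L1 to L0
  L6←L3: walk L3→L1 to L0
  L7←L1: walk L1 to L0
  L7←L5: walk L5→L2 to L0
  L8←L6: walk L6 to L0
  L8←L7: walk L7 to L0
  L9←L7: walk L7 to L0
  L9←L8: walk L8 to L0
  L0: DF=∅
  L1: DF={L6,L7}
  L2: DF={L7}
  L3: DF={L6}
  L4: DF=∅
  L5: DF={L7}
  L6: DF={L8}
  L7: DF={L8,L9}
  L8: DF={L9}
  L9: DF=∅

DF(L6) = ["L8"]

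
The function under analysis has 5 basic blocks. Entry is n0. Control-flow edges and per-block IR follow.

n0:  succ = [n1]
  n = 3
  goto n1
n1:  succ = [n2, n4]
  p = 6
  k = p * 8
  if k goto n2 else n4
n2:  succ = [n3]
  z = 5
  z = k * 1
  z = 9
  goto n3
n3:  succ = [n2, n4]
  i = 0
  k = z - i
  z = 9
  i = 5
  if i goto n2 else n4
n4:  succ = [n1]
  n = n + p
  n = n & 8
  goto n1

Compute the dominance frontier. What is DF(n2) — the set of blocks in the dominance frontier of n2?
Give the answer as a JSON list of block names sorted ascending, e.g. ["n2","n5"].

idom tree: n1←n0 n2←n1 n3←n2 n4←n1
Dom∩ at merges:
  n1: preds {n0,n4}: {n0} ∩ {n0,n1,n4} = {n0}; idom=n0
  n2: preds {n1,n3}: {n0,n1} ∩ {n0,n1,n2,n3} = {n0,n1}; idom=n1
  n4: preds {n1,n3}: {n0,n1} ∩ {n0,n1,n2,n3} = {n0,n1}; idom=n1

DF walk-up:
  join n1 pred n0: · stop@n0
  join n1 pred n4: n4→n1 stop@n0
  join n2 pred n1: · stop@n1
  join n2 pred n3: n3→n2 stop@n1
  join n4 pred n1: · stop@n1
  join n4 pred n3: n3→n2 stop@n1
  n0 → ∅
  n1 → {n1}
  n2 → {n2,n4}
  n3 → {n2,n4}
  n4 → {n1}

DF(n2) = ["n2", "n4"]

Answer: ["n2", "n4"]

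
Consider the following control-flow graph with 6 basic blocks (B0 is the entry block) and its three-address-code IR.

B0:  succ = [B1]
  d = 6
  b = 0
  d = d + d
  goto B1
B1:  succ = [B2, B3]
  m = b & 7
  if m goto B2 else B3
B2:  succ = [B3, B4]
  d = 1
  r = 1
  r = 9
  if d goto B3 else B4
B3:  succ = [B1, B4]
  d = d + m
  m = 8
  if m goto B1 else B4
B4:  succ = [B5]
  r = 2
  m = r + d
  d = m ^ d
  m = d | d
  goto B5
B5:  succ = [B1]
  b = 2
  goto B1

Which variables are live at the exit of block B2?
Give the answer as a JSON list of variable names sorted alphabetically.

Per-block:
  B0 def {b,d} use ∅
  B1 def {m} use {b}
  B2 def {d,r} use ∅
  B3 def {d,m} use {d,m}
  B4 def {d,m,r} use {d}
  B5 def {b} use ∅

Liveness:
  live B0: ∅→{b,d}
  live B1: {b,d}→{b,d,m}
  live B2: {b,m}→{b,d,m}
  live B3: {b,d,m}→{b,d}
  live B4: {d}→{d}
  live B5: {d}→{b,d}

live-out(B2) = ["b", "d", "m"]

Answer: ["b", "d", "m"]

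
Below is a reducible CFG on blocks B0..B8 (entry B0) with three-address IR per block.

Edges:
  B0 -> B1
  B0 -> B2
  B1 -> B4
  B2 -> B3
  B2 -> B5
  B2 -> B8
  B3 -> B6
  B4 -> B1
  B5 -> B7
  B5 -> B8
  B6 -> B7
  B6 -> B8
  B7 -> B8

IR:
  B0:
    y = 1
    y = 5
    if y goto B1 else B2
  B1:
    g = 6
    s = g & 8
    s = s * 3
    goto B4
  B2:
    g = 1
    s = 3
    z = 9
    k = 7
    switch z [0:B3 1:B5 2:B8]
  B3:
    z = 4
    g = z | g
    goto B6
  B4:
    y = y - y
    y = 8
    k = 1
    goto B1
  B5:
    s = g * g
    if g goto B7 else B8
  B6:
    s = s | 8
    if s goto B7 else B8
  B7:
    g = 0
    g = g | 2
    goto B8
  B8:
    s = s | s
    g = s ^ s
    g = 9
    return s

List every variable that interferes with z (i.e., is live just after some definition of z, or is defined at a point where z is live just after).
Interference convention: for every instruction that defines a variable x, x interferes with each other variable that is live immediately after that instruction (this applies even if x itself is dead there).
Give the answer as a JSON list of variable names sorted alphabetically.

def/use:
  B0: {y} / ∅
  B1: {g,s} / ∅
  B2: {g,k,s,z} / ∅
  B3: {g,z} / {g}
  B4: {k,y} / {y}
  B5: {s} / {g}
  B6: {s} / {s}
  B7: {g} / ∅
  B8: {g,s} / {s}

Liveness:
  live B0: ∅→{y}
  live B1: {y}→{y}
  live B2: ∅→{g,s}
  live B3: {g,s}→{s}
  live B4: {y}→{y}
  live B5: {g}→{s}
  live B6: {s}→{s}
  live B7: {s}→{s}
  live B8: {s}→∅

Conflict graph:
  g — {k,s,y,z}
  k — {g,s,y,z}
  s — {g,k,y,z}
  y — {g,k,s}
  z — {g,k,s}

N(z) = ["g", "k", "s"]

Answer: ["g", "k", "s"]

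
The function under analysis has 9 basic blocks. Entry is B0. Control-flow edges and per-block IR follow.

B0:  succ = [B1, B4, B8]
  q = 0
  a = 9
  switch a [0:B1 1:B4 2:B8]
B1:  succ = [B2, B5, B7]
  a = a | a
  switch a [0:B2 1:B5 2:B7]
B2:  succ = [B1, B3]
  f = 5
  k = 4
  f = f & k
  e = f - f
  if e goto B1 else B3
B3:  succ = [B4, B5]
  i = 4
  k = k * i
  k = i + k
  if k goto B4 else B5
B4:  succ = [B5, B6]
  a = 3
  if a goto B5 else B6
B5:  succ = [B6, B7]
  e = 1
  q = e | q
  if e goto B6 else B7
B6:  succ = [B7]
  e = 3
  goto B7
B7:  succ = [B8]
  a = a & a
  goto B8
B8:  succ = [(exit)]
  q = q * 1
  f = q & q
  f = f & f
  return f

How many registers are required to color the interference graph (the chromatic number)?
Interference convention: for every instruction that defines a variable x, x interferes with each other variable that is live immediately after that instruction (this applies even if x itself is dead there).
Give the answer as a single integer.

Answer: 4

Analysis:
Block summaries:
  B0 def {a,q} use ∅
  B1 def {a} use {a}
  B2 def {e,f,k} use ∅
  B3 def {i,k} use {k}
  B4 def {a} use ∅
  B5 def {e,q} use {q}
  B6 def {e} use ∅
  B7 def {a} use {a}
  B8 def {f,q} use {q}

Backward fixpoint:
  live B0: ∅→{a,q}
  live B1: {a,q}→{a,q}
  live B2: {a,q}→{a,k,q}
  live B3: {a,k,q}→{a,q}
  live B4: {q}→{a,q}
  live B5: {a,q}→{a,q}
  live B6: {a,q}→{a,q}
  live B7: {a,q}→{q}
  live B8: {q}→∅

Interference:
  a↔{e,f,i,k,q}
  e↔{a,k,q}
  f↔{a,k,q}
  i↔{a,k,q}
  k↔{a,e,f,i,q}
  q↔{a,e,f,i,k}

Chromatic number:
  {a,e,k,q} pairwise interfere (4-clique) ⇒ χ ≥ 4
  4-colouring: r0={a}  r1={k}  r2={q}  r3={e,f,i}
  χ = 4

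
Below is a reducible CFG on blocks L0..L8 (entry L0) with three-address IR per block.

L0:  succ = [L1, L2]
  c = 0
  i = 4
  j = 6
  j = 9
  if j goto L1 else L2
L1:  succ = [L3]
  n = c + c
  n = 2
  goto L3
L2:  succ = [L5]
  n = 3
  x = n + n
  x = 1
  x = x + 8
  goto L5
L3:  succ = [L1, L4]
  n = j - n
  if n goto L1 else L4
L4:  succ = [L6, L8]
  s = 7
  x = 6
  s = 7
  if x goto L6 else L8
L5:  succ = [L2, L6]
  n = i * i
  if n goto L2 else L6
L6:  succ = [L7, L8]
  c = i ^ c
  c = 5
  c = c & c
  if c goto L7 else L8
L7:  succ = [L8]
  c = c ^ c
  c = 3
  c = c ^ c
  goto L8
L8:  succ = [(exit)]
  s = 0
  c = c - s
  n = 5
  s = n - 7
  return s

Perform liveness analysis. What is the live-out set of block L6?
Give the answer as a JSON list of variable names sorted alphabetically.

Block summaries:
  L0: def={c,i,j} ue=∅
  L1: def={n} ue={c}
  L2: def={n,x} ue=∅
  L3: def={n} ue={j,n}
  L4: def={s,x} ue=∅
  L5: def={n} ue={i}
  L6: def={c} ue={c,i}
  L7: def={c} ue={c}
  L8: def={c,n,s} ue={c}

Backward fixpoint:
  L0: in=∅ out={c,i,j}
  L1: in={c,i,j} out={c,i,j,n}
  L2: in={c,i} out={c,i}
  L3: in={c,i,j,n} out={c,i,j}
  L4: in={c,i} out={c,i}
  L5: in={c,i} out={c,i}
  L6: in={c,i} out={c}
  L7: in={c} out={c}
  L8: in={c} out=∅

live-out(L6) = ["c"]

Answer: ["c"]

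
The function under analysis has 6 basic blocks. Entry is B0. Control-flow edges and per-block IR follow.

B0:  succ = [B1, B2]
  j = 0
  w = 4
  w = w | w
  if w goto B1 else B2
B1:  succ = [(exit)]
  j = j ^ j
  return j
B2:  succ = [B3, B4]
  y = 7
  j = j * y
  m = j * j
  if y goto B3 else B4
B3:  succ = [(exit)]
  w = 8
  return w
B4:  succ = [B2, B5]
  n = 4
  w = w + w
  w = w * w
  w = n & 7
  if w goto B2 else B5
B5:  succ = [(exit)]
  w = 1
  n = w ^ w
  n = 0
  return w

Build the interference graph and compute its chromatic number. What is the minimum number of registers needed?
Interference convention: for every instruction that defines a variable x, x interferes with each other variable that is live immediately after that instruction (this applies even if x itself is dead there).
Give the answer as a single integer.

def/use:
  B0 def {j,w} use ∅
  B1 def {j} use {j}
  B2 def {j,m,y} use {j}
  B3 def {w} use ∅
  B4 def {n,w} use {w}
  B5 def {n,w} use ∅

Liveness:
  B0 li=∅ lo={j,w}
  B1 li={j} lo=∅
  B2 li={j,w} lo={j,w}
  B3 li=∅ lo=∅
  B4 li={j,w} lo={j,w}
  B5 li=∅ lo=∅

Interference:
  j — {m,n,w,y}
  m — {j,w,y}
  n — {j,w}
  w — {j,m,n,y}
  y — {j,m,w}

Colouring:
  {j,m,w,y} pairwise interfere (4-clique) ⇒ χ ≥ 4
  assign j→r0 m→r2 n→r2 w→r1 y→r3 — no edge inside a register ⇒ χ ≤ 4
  χ = 4

Answer: 4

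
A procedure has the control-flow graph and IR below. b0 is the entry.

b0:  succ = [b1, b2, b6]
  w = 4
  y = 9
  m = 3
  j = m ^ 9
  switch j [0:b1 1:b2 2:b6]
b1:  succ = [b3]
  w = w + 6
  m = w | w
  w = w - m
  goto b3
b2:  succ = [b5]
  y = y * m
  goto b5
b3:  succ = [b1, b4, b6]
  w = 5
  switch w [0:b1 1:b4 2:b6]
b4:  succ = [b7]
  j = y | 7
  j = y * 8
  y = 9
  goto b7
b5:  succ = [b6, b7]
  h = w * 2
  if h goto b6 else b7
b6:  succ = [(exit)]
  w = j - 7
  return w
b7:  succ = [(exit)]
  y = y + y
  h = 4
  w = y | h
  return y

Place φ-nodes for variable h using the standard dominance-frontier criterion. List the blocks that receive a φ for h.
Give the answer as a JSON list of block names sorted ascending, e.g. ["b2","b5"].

Answer: ["b6", "b7"]

Working:
idom tree: b1←b0 b2←b0 b3←b1 b4←b3 b5←b2 b6←b0 b7←b0
Dom at joins:
  b1: preds {b0,b3}: {b0} ∩ {b0,b1,b3} = {b0}; idom=b0
  b6: preds {b0,b3,b5}: {b0} ∩ {b0,b1,b3} ∩ {b0,b2,b5} = {b0}; idom=b0
  b7: preds {b4,b5}: {b0,b1,b3,b4} ∩ {b0,b2,b5} = {b0}; idom=b0

Frontier:
  join b1 pred b0: · stop@b0
  join b1 pred b3: b3→b1 stop@b0
  join b6 pred b0: · stop@b0
  join b6 pred b3: b3→b1 stop@b0
  join b6 pred b5: b5→b2 stop@b0
  join b7 pred b4: b4→b3→b1 stop@b0
  join b7 pred b5: b5→b2 stop@b0
  DF(b0)=∅
  DF(b1)={b1,b6,b7}
  DF(b2)={b6,b7}
  DF(b3)={b1,b6,b7}
  DF(b4)={b7}
  DF(b5)={b6,b7}
  DF(b6)=∅
  DF(b7)=∅

φ for h: defs {b5,b7}
  DF⁺ = {b6,b7}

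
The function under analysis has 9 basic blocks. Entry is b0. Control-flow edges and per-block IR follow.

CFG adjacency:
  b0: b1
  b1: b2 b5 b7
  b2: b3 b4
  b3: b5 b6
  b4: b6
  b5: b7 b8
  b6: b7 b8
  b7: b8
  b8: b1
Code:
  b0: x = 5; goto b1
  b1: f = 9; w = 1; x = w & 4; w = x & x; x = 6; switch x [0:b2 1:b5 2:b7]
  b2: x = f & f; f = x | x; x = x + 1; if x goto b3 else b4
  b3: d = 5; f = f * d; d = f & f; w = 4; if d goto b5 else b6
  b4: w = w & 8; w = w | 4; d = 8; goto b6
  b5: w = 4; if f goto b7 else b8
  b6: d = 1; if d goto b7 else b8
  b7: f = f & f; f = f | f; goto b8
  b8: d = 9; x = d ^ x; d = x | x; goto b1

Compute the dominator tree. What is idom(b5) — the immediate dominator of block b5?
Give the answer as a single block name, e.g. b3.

Answer: b1

Derivation:
idom tree: b1←b0 b2←b1 b3←b2 b4←b2 b5←b1 b6←b2 b7←b1 b8←b1
Dom∩ at merges:
  b1: preds {b0,b8}: {b0} ∩ {b0,b1,b8} = {b0}; idom=b0
  b5: preds {b1,b3}: {b0,b1} ∩ {b0,b1,b2,b3} = {b0,b1}; idom=b1
  b6: preds {b3,b4}: {b0,b1,b2,b3} ∩ {b0,b1,b2,b4} = {b0,b1,b2}; idom=b2
  b7: preds {b1,b5,b6}: {b0,b1} ∩ {b0,b1,b5} ∩ {b0,b1,b2,b6} = {b0,b1}; idom=b1
  b8: preds {b5,b6,b7}: {b0,b1,b5} ∩ {b0,b1,b2,b6} ∩ {b0,b1,b7} = {b0,b1}; idom=b1

idom(b5) = b1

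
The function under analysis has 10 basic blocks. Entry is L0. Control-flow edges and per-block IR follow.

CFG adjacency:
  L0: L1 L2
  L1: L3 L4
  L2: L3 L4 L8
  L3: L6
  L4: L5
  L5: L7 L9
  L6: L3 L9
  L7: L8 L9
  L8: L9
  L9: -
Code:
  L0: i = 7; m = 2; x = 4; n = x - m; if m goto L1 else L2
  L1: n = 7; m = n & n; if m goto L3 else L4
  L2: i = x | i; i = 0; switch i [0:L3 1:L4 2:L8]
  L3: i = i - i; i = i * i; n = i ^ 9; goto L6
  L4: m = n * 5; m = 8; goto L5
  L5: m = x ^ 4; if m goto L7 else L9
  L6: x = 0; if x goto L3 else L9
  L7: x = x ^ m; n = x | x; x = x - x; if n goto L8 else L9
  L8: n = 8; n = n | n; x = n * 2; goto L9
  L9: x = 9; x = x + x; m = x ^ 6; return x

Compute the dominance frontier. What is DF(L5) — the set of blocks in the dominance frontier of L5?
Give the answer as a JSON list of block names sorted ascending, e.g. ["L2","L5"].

Answer: ["L8", "L9"]

Working:
idom tree: L1←L0 L2←L0 L3←L0 L4←L0 L5←L4 L6←L3 L7←L5 L8←L0 L9←L0
Dom at joins:
  L3: preds {L1,L2,L6}: {L0,L1} ∩ {L0,L2} ∩ {L0,L3,L6} = {L0}; idom=L0
  L4: preds {L1,L2}: {L0,L1} ∩ {L0,L2} = {L0}; idom=L0
  L8: preds {L2,L7}: {L0,L2} ∩ {L0,L4,L5,L7} = {L0}; idom=L0
  L9: preds {L5,L6,L7,L8}: {L0,L4,L5} ∩ {L0,L3,L6} ∩ {L0,L4,L5,L7} ∩ {L0,L8} = {L0}; idom=L0

Frontier:
  join L3 pred L1: L1 stop@L0
  join L3 pred L2: L2 stop@L0
  join L3 pred L6: L6→L3 stop@L0
  join L4 pred L1: L1 stop@L0
  join L4 pred L2: L2 stop@L0
  join L8 pred L2: L2 stop@L0
  join L8 pred L7: L7→L5→L4 stop@L0
  join L9 pred L5: L5→L4 stop@L0
  join L9 pred L6: L6→L3 stop@L0
  join L9 pred L7: L7→L5→L4 stop@L0
  join L9 pred L8: L8 stop@L0
  L0 → ∅
  L1 → {L3,L4}
  L2 → {L3,L4,L8}
  L3 → {L3,L9}
  L4 → {L8,L9}
  L5 → {L8,L9}
  L6 → {L3,L9}
  L7 → {L8,L9}
  L8 → {L9}
  L9 → ∅

DF(L5) = ["L8", "L9"]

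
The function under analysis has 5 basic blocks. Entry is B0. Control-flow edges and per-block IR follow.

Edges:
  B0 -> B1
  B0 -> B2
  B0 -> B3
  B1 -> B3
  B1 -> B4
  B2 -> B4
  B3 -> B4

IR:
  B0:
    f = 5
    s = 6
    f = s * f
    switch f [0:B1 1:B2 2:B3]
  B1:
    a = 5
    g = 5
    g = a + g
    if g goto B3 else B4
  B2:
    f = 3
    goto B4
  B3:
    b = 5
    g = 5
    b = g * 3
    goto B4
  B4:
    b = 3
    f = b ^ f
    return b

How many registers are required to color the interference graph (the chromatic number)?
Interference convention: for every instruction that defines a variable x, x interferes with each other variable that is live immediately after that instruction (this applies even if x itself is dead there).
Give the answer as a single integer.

Answer: 3

Analysis:
def/use:
  B0: {f,s} / ∅
  B1: {a,g} / ∅
  B2: {f} / ∅
  B3: {b,g} / ∅
  B4: {b,f} / {f}

Live sets:
  live B0: ∅→{f}
  live B1: {f}→{f}
  live B2: ∅→{f}
  live B3: {f}→{f}
  live B4: {f}→∅

Interfere edges:
  a — {f,g}
  b — {f}
  f — {a,b,g,s}
  g — {a,f}
  s — {f}

Chromatic number:
  {a,f,g} pairwise interfere (3-clique) ⇒ χ ≥ 3
  3-colouring: r0={f}  r1={a,b,s}  r2={g}
  χ = 3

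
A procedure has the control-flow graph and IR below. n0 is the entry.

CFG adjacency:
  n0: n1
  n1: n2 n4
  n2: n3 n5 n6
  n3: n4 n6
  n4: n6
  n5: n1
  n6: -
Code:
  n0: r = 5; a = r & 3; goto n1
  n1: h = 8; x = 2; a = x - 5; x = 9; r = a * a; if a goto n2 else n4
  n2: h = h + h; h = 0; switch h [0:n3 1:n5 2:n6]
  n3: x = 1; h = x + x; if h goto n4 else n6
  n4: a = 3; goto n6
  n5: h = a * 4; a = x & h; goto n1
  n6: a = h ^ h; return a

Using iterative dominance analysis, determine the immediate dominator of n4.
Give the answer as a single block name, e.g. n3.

idom tree: n1←n0 n2←n1 n3←n2 n4←n1 n5←n2 n6←n1
Join-block Dom:
  n1: preds {n0,n5}: {n0} ∩ {n0,n1,n2,n5} = {n0}; idom=n0
  n4: preds {n1,n3}: {n0,n1} ∩ {n0,n1,n2,n3} = {n0,n1}; idom=n1
  n6: preds {n2,n3,n4}: {n0,n1,n2} ∩ {n0,n1,n2,n3} ∩ {n0,n1,n4} = {n0,n1}; idom=n1

idom(n4) = n1

Answer: n1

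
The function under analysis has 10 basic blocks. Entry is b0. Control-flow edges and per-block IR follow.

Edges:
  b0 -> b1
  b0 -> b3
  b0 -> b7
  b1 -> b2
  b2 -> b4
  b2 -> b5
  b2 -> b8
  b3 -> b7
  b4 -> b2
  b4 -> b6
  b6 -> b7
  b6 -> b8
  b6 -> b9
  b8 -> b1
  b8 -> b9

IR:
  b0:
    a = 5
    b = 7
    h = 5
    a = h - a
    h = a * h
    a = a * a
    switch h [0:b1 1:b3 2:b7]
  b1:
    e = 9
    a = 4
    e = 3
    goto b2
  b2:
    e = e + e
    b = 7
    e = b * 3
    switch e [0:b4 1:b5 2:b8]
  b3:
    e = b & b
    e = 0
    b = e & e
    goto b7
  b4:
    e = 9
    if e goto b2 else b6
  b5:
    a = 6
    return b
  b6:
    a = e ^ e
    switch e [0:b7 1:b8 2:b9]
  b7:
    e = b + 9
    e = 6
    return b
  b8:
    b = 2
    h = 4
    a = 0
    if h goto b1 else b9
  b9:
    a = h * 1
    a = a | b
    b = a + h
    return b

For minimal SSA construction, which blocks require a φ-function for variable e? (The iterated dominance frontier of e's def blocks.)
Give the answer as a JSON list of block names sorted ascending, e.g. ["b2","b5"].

idom tree: b1←b0 b2←b1 b3←b0 b4←b2 b5←b2 b6←b4 b7←b0 b8←b2 b9←b2
Dom∩ at merges:
  b1: preds {b0,b8}: {b0} ∩ {b0,b1,b2,b8} = {b0}; idom=b0
  b2: preds {b1,b4}: {b0,b1} ∩ {b0,b1,b2,b4} = {b0,b1}; idom=b1
  b7: preds {b0,b3,b6}: {b0} ∩ {b0,b3} ∩ {b0,b1,b2,b4,b6} = {b0}; idom=b0
  b8: preds {b2,b6}: {b0,b1,b2} ∩ {b0,b1,b2,b4,b6} = {b0,b1,b2}; idom=b2
  b9: preds {b6,b8}: {b0,b1,b2,b4,b6} ∩ {b0,b1,b2,b8} = {b0,b1,b2}; idom=b2

Frontier:
  b1←b0: walk · to b0
  b1←b8: walk b8→b2→b1 to b0
  b2←b1: walk · to b1
  b2←b4: walk b4→b2 to b1
  b7←b0: walk · to b0
  b7←b3: walk b3 to b0
  b7←b6: walk b6→b4→b2→b1 to b0
  b8←b2: walk · to b2
  b8←b6: walk b6→b4 to b2
  b9←b6: walk b6→b4 to b2
  b9←b8: walk b8 to b2
  DF(b0)=∅
  DF(b1)={b1,b7}
  DF(b2)={b1,b2,b7}
  DF(b3)={b7}
  DF(b4)={b2,b7,b8,b9}
  DF(b5)=∅
  DF(b6)={b7,b8,b9}
  DF(b7)=∅
  DF(b8)={b1,b9}
  DF(b9)=∅

φ for e: defs {b1,b2,b3,b4,b7}
  DF⁺ = {b1,b2,b7,b8,b9}

Answer: ["b1", "b2", "b7", "b8", "b9"]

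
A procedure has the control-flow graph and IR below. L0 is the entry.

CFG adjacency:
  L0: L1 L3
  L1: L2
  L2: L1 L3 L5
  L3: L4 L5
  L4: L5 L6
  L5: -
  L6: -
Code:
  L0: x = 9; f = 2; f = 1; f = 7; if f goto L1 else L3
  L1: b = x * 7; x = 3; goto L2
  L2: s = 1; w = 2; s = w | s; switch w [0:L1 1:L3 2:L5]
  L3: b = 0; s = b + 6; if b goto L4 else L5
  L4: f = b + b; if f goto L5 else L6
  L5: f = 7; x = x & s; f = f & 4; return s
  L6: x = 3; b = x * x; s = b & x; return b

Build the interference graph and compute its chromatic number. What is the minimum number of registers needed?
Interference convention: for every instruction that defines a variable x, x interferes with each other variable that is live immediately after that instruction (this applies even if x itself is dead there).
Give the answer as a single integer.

Answer: 3

Analysis:
def/use:
  L0 def {f,x} use ∅
  L1 def {b,x} use {x}
  L2 def {s,w} use ∅
  L3 def {b,s} use ∅
  L4 def {f} use {b}
  L5 def {f,x} use {s,x}
  L6 def {b,s,x} use ∅

Live sets:
  live L0: ∅→{x}
  live L1: {x}→{x}
  live L2: {x}→{s,x}
  live L3: {x}→{b,s,x}
  live L4: {b,s,x}→{s,x}
  live L5: {s,x}→∅
  live L6: ∅→∅

Conflict graph:
  b: {s,x}
  f: {s,x}
  s: {b,f,w,x}
  w: {s,x}
  x: {b,f,s,w}

Registers:
  lower bound: {b,s,x} mutually conflict ⇒ χ ≥ 3
  assign b→c2 f→c2 s→c0 w→c2 x→c1 — no edge inside a register ⇒ χ ≤ 3
  χ = 3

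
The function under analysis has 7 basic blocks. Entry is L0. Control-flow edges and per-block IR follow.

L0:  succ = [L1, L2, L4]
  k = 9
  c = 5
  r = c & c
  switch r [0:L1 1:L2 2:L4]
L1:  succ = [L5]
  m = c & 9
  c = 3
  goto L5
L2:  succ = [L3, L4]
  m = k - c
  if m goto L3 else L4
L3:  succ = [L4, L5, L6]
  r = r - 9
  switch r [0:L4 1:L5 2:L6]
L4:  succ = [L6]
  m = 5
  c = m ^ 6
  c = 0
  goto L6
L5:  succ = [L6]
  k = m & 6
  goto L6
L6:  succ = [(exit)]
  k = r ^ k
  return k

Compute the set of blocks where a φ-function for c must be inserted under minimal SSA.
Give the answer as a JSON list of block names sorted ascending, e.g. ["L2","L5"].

idom tree: L1←L0 L2←L0 L3←L2 L4←L0 L5←L0 L6←L0
Dom at joins:
  L4: preds {L0,L2,L3}: {L0} ∩ {L0,L2} ∩ {L0,L2,L3} = {L0}; idom=L0
  L5: preds {L1,L3}: {L0,L1} ∩ {L0,L2,L3} = {L0}; idom=L0
  L6: preds {L3,L4,L5}: {L0,L2,L3} ∩ {L0,L4} ∩ {L0,L5} = {L0}; idom=L0

DF derivation:
  join L4 pred L0: · stop@L0
  join L4 pred L2: L2 stop@L0
  join L4 pred L3: L3→L2 stop@L0
  join L5 pred L1: L1 stop@L0
  join L5 pred L3: L3→L2 stop@L0
  join L6 pred L3: L3→L2 stop@L0
  join L6 pred L4: L4 stop@L0
  join L6 pred L5: L5 stop@L0
  L0 → ∅
  L1 → {L5}
  L2 → {L4,L5,L6}
  L3 → {L4,L5,L6}
  L4 → {L6}
  L5 → {L6}
  L6 → ∅

φ for c: defs {L0,L1,L4}
  DF⁺ = {L5,L6}

Answer: ["L5", "L6"]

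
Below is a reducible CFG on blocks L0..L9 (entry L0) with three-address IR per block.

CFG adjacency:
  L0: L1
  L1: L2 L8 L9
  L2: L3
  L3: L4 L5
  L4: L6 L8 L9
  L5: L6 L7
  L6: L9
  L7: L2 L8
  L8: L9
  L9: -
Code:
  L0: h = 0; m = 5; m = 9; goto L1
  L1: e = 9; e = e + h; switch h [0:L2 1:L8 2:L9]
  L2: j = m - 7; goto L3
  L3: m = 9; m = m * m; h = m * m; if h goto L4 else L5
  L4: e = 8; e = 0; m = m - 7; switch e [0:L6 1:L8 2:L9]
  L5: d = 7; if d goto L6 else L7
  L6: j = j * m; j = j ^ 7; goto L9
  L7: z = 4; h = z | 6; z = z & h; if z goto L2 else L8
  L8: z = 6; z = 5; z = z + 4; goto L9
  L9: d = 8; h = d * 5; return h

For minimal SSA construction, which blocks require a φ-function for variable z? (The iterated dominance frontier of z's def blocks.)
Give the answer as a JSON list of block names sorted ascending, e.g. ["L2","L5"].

Answer: ["L2", "L8", "L9"]

Working:
idom tree: L1←L0 L2←L1 L3←L2 L4←L3 L5←L3 L6←L3 L7←L5 L8←L1 L9←L1
Dom∩ at merges:
  L2: preds {L1,L7}: {L0,L1} ∩ {L0,L1,L2,L3,L5,L7} = {L0,L1}; idom=L1
  L6: preds {L4,L5}: {L0,L1,L2,L3,L4} ∩ {L0,L1,L2,L3,L5} = {L0,L1,L2,L3}; idom=L3
  L8: preds {L1,L4,L7}: {L0,L1} ∩ {L0,L1,L2,L3,L4} ∩ {L0,L1,L2,L3,L5,L7} = {L0,L1}; idom=L1
  L9: preds {L1,L4,L6,L8}: {L0,L1} ∩ {L0,L1,L2,L3,L4} ∩ {L0,L1,L2,L3,L6} ∩ {L0,L1,L8} = {L0,L1}; idom=L1

Frontier:
  L2←L1: walk · to L1
  L2←L7: walk L7→L5→L3→L2 to L1
  L6←L4: walk L4 to L3
  L6←L5: walk L5 to L3
  L8←L1: walk · to L1
  L8←L4: walk L4→L3→L2 to L1
  L8←L7: walk L7→L5→L3→L2 to L1
  L9←L1: walk · to L1
  L9←L4: walk L4→L3→L2 to L1
  L9←L6: walk L6→L3→L2 to L1
  L9←L8: walk L8 to L1
  DF(L0)=∅
  DF(L1)=∅
  DF(L2)={L2,L8,L9}
  DF(L3)={L2,L8,L9}
  DF(L4)={L6,L8,L9}
  DF(L5)={L2,L6,L8}
  DF(L6)={L9}
  DF(L7)={L2,L8}
  DF(L8)={L9}
  DF(L9)=∅

φ for z: defs {L7,L8}
  DF⁺ = {L2,L8,L9}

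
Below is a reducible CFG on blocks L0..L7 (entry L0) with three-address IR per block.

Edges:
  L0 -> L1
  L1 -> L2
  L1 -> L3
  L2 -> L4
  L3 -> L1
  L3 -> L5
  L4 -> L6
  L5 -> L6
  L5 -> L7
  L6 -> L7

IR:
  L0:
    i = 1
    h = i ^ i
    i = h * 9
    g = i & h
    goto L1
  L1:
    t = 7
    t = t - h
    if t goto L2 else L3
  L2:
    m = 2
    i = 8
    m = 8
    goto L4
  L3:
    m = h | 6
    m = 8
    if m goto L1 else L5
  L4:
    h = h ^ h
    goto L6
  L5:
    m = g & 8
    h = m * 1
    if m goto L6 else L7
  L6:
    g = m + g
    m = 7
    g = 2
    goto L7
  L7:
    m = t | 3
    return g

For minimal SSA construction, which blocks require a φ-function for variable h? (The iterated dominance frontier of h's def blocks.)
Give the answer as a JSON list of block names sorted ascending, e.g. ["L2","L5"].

idom tree: L1←L0 L2←L1 L3←L1 L4←L2 L5←L3 L6←L1 L7←L1
Dom at joins:
  L1: preds {L0,L3}: {L0} ∩ {L0,L1,L3} = {L0}; idom=L0
  L6: preds {L4,L5}: {L0,L1,L2,L4} ∩ {L0,L1,L3,L5} = {L0,L1}; idom=L1
  L7: preds {L5,L6}: {L0,L1,L3,L5} ∩ {L0,L1,L6} = {L0,L1}; idom=L1

DF derivation:
  L1←L0: walk · to L0
  L1←L3: walk L3→L1 to L0
  L6←L4: walk L4→L2 to L1
  L6←L5: walk L5→L3 to L1
  L7←L5: walk L5→L3 to L1
  L7←L6: walk L6 to L1
  L0 → ∅
  L1 → {L1}
  L2 → {L6}
  L3 → {L1,L6,L7}
  L4 → {L6}
  L5 → {L6,L7}
  L6 → {L7}
  L7 → ∅

φ for h: defs {L0,L4,L5}
  DF⁺ = {L6,L7}

Answer: ["L6", "L7"]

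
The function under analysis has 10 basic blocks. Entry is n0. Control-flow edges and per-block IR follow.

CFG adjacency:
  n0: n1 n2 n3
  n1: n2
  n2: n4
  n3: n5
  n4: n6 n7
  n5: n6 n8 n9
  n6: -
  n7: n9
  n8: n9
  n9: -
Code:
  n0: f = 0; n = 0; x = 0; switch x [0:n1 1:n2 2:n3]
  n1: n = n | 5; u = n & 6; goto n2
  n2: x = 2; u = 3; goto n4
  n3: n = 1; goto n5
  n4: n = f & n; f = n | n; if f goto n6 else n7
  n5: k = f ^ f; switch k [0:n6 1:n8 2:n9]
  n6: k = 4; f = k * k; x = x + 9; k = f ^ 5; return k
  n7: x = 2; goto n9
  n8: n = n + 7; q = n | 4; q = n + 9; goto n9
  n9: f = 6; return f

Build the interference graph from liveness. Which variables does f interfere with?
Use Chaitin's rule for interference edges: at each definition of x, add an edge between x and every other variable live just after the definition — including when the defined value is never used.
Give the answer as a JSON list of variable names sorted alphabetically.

def/use:
  n0: {f,n,x} / ∅
  n1: {n,u} / {n}
  n2: {u,x} / ∅
  n3: {n} / ∅
  n4: {f,n} / {f,n}
  n5: {k} / {f}
  n6: {f,k,x} / {x}
  n7: {x} / ∅
  n8: {n,q} / {n}
  n9: {f} / ∅

Live sets:
  live n0: ∅→{f,n,x}
  live n1: {f,n}→{f,n}
  live n2: {f,n}→{f,n,x}
  live n3: {f,x}→{f,n,x}
  live n4: {f,n,x}→{x}
  live n5: {f,n,x}→{n,x}
  live n6: {x}→∅
  live n7: ∅→∅
  live n8: {n}→∅
  live n9: ∅→∅

Interfere edges:
  f — {n,u,x}
  k — {n,x}
  n — {f,k,q,u,x}
  q — {n}
  u — {f,n,x}
  x — {f,k,n,u}

N(f) = ["n", "u", "x"]

Answer: ["n", "u", "x"]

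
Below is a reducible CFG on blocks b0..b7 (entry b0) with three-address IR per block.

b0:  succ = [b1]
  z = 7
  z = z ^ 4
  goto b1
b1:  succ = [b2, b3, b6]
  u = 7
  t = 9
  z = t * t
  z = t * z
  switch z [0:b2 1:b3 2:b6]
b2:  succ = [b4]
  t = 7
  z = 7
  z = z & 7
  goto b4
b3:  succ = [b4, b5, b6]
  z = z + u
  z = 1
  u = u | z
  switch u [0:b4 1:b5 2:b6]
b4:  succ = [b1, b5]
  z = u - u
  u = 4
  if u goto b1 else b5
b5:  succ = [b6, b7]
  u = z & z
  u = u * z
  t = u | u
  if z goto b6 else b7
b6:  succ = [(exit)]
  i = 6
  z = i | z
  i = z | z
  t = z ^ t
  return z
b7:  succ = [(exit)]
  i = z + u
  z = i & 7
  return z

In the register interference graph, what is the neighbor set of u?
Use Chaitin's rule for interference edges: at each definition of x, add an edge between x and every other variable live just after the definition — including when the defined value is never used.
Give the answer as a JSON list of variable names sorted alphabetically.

Per-block:
  b0: {z} / ∅
  b1: {t,u,z} / ∅
  b2: {t,z} / ∅
  b3: {u,z} / {u,z}
  b4: {u,z} / {u}
  b5: {t,u} / {z}
  b6: {i,t,z} / {t,z}
  b7: {i,z} / {u,z}

Liveness:
  b0: in=∅ out=∅
  b1: in=∅ out={t,u,z}
  b2: in={u} out={u}
  b3: in={t,u,z} out={t,u,z}
  b4: in={u} out={z}
  b5: in={z} out={t,u,z}
  b6: in={t,z} out=∅
  b7: in={u,z} out=∅

Interference:
  i — {t,z}
  t — {i,u,z}
  u — {t,z}
  z — {i,t,u}

N(u) = ["t", "z"]

Answer: ["t", "z"]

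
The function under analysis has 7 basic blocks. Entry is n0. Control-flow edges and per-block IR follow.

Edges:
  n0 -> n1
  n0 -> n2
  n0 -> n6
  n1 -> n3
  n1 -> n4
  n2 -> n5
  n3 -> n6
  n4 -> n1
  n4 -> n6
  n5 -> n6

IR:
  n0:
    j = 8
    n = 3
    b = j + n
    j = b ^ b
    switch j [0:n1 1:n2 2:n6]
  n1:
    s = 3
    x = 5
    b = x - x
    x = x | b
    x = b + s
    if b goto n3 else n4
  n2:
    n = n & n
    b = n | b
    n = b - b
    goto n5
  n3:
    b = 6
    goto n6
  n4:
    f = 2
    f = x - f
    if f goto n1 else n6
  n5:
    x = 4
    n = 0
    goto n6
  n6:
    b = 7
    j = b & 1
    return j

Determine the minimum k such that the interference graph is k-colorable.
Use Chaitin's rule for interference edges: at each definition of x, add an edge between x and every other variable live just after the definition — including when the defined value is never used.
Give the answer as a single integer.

Answer: 3

Analysis:
Per-block:
  n0: {b,j,n} / ∅
  n1: {b,s,x} / ∅
  n2: {b,n} / {b,n}
  n3: {b} / ∅
  n4: {f} / {x}
  n5: {n,x} / ∅
  n6: {b,j} / ∅

Live sets:
  live n0: ∅→{b,n}
  live n1: ∅→{x}
  live n2: {b,n}→∅
  live n3: ∅→∅
  live n4: {x}→∅
  live n5: ∅→∅
  live n6: ∅→∅

Interference:
  b — {j,n,s,x}
  f — {x}
  j — {b,n}
  n — {b,j}
  s — {b,x}
  x — {b,f,s}

Colouring:
  {b,j,n} pairwise interfere (3-clique) ⇒ χ ≥ 3
  3-colouring: c0={b,f}  c1={j,x}  c2={n,s}
  χ = 3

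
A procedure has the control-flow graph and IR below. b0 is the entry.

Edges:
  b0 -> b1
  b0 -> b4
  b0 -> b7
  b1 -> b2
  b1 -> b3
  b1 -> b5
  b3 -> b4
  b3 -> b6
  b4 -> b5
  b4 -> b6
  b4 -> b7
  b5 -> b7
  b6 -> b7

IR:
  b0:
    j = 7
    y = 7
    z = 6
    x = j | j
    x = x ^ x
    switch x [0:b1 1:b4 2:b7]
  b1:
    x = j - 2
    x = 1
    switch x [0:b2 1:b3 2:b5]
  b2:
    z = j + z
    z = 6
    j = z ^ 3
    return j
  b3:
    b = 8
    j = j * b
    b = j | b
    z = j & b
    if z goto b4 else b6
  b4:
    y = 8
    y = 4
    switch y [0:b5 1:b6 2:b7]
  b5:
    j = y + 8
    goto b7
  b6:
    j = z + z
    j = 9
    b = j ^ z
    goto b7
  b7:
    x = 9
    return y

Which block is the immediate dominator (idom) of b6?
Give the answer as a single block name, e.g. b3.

idom tree: b1←b0 b2←b1 b3←b1 b4←b0 b5←b0 b6←b0 b7←b0
Join-block Dom:
  b4: preds {b0,b3}: {b0} ∩ {b0,b1,b3} = {b0}; idom=b0
  b5: preds {b1,b4}: {b0,b1} ∩ {b0,b4} = {b0}; idom=b0
  b6: preds {b3,b4}: {b0,b1,b3} ∩ {b0,b4} = {b0}; idom=b0
  b7: preds {b0,b4,b5,b6}: {b0} ∩ {b0,b4} ∩ {b0,b5} ∩ {b0,b6} = {b0}; idom=b0

idom(b6) = b0

Answer: b0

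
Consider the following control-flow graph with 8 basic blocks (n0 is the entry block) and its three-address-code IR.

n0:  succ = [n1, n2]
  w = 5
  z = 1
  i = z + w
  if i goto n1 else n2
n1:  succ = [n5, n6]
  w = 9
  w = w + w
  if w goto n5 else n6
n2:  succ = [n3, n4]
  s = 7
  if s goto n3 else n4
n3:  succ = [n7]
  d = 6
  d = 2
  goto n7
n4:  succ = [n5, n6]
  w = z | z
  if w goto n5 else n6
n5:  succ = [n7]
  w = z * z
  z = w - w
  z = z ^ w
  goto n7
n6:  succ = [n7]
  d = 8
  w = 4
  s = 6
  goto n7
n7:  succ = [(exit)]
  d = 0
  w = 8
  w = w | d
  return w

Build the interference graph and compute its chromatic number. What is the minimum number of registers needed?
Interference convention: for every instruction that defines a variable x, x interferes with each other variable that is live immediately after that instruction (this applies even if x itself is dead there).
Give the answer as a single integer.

Answer: 2

Derivation:
Per-block:
  n0: {i,w,z} / ∅
  n1: {w} / ∅
  n2: {s} / ∅
  n3: {d} / ∅
  n4: {w} / {z}
  n5: {w,z} / {z}
  n6: {d,s,w} / ∅
  n7: {d,w} / ∅

Live sets:
  live n0: ∅→{z}
  live n1: {z}→{z}
  live n2: {z}→{z}
  live n3: ∅→∅
  live n4: {z}→{z}
  live n5: {z}→∅
  live n6: ∅→∅
  live n7: ∅→∅

Interfere edges:
  d — {w}
  i — {z}
  s — {z}
  w — {d,z}
  z — {i,s,w}

Chromatic number:
  lower bound: {d,w} mutually conflict ⇒ χ ≥ 2
  assign d→r0 i→r1 s→r1 w→r1 z→r0 — no edge inside a register ⇒ χ ≤ 2
  χ = 2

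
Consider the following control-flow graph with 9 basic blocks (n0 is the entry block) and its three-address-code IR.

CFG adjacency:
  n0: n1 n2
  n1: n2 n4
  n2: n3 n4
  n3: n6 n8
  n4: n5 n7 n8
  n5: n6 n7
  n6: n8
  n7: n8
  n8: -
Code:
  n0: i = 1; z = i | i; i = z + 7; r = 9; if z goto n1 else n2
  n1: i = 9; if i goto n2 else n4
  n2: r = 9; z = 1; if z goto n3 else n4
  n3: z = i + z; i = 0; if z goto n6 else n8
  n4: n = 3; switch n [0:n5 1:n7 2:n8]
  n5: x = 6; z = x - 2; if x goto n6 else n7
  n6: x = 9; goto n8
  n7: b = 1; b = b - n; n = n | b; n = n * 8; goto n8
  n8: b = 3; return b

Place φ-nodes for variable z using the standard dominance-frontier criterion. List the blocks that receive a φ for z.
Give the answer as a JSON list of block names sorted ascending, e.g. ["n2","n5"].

idom tree: n1←n0 n2←n0 n3←n2 n4←n0 n5←n4 n6←n0 n7←n4 n8←n0
Dom at joins:
  n2: preds {n0,n1}: {n0} ∩ {n0,n1} = {n0}; idom=n0
  n4: preds {n1,n2}: {n0,n1} ∩ {n0,n2} = {n0}; idom=n0
  n6: preds {n3,n5}: {n0,n2,n3} ∩ {n0,n4,n5} = {n0}; idom=n0
  n7: preds {n4,n5}: {n0,n4} ∩ {n0,n4,n5} = {n0,n4}; idom=n4
  n8: preds {n3,n4,n6,n7}: {n0,n2,n3} ∩ {n0,n4} ∩ {n0,n6} ∩ {n0,n4,n7} = {n0}; idom=n0

DF walk-up:
  join n2 pred n0: · stop@n0
  join n2 pred n1: n1 stop@n0
  join n4 pred n1: n1 stop@n0
  join n4 pred n2: n2 stop@n0
  join n6 pred n3: n3→n2 stop@n0
  join n6 pred n5: n5→n4 stop@n0
  join n7 pred n4: · stop@n4
  join n7 pred n5: n5 stop@n4
  join n8 pred n3: n3→n2 stop@n0
  join n8 pred n4: n4 stop@n0
  join n8 pred n6: n6 stop@n0
  join n8 pred n7: n7→n4 stop@n0
  n0 → ∅
  n1 → {n2,n4}
  n2 → {n4,n6,n8}
  n3 → {n6,n8}
  n4 → {n6,n8}
  n5 → {n6,n7}
  n6 → {n8}
  n7 → {n8}
  n8 → ∅

φ for z: defs {n0,n2,n3,n5}
  DF⁺ = {n4,n6,n7,n8}

Answer: ["n4", "n6", "n7", "n8"]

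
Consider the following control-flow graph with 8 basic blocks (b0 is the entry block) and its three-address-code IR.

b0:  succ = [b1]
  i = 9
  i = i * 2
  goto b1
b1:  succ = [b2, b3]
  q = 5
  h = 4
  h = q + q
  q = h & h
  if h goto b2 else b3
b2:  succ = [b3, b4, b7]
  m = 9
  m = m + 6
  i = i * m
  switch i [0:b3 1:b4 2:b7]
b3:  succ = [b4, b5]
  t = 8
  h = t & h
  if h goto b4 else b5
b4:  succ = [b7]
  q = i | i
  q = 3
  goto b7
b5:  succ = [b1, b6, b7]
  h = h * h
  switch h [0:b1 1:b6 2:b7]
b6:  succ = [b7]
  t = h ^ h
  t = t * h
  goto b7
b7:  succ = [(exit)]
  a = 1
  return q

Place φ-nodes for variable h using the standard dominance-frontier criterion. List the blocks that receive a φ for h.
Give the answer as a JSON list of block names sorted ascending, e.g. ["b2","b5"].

Answer: ["b1", "b4", "b7"]

Working:
idom tree: b1←b0 b2←b1 b3←b1 b4←b1 b5←b3 b6←b5 b7←b1
Dom at joins:
  b1: preds {b0,b5}: {b0} ∩ {b0,b1,b3,b5} = {b0}; idom=b0
  b3: preds {b1,b2}: {b0,b1} ∩ {b0,b1,b2} = {b0,b1}; idom=b1
  b4: preds {b2,b3}: {b0,b1,b2} ∩ {b0,b1,b3} = {b0,b1}; idom=b1
  b7: preds {b2,b4,b5,b6}: {b0,b1,b2} ∩ {b0,b1,b4} ∩ {b0,b1,b3,b5} ∩ {b0,b1,b3,b5,b6} = {b0,b1}; idom=b1

DF walk-up:
  b1←b0: walk · to b0
  b1←b5: walk b5→b3→b1 to b0
  b3←b1: walk · to b1
  b3←b2: walk b2 to b1
  b4←b2: walk b2 to b1
  b4←b3: walk b3 to b1
  b7←b2: walk b2 to b1
  b7←b4: walk b4 to b1
  b7←b5: walk b5→b3 to b1
  b7←b6: walk b6→b5→b3 to b1
  b0 → ∅
  b1 → {b1}
  b2 → {b3,b4,b7}
  b3 → {b1,b4,b7}
  b4 → {b7}
  b5 → {b1,b7}
  b6 → {b7}
  b7 → ∅

φ for h: defs {b1,b3,b5}
  DF⁺ = {b1,b4,b7}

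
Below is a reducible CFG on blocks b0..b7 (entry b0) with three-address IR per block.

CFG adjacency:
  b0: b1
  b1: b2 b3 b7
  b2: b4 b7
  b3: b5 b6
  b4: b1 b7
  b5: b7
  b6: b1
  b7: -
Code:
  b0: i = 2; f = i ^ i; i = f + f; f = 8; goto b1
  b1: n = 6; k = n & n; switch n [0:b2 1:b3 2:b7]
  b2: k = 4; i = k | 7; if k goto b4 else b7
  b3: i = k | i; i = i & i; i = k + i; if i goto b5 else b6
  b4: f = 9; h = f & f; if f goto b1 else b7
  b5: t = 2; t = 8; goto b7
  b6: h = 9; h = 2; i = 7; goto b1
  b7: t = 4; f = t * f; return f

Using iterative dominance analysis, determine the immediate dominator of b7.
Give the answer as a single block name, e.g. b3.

Answer: b1

Working:
idom tree: b1←b0 b2←b1 b3←b1 b4←b2 b5←b3 b6←b3 b7←b1
Dom∩ at merges:
  b1: preds {b0,b4,b6}: {b0} ∩ {b0,b1,b2,b4} ∩ {b0,b1,b3,b6} = {b0}; idom=b0
  b7: preds {b1,b2,b4,b5}: {b0,b1} ∩ {b0,b1,b2} ∩ {b0,b1,b2,b4} ∩ {b0,b1,b3,b5} = {b0,b1}; idom=b1

idom(b7) = b1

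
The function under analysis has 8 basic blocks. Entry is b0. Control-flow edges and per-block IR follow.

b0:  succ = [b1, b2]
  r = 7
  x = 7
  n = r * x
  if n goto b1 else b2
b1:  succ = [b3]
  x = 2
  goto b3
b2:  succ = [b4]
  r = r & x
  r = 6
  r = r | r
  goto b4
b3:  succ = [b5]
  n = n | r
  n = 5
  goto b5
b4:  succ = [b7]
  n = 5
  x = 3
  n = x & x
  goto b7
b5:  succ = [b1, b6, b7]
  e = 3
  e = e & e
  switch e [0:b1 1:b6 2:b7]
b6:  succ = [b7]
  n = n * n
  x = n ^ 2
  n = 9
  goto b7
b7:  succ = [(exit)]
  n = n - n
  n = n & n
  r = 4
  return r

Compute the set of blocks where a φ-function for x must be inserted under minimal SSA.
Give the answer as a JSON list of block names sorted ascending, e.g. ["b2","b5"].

idom tree: b1←b0 b2←b0 b3←b1 b4←b2 b5←b3 b6←b5 b7←b0
Dom∩ at merges:
  b1: preds {b0,b5}: {b0} ∩ {b0,b1,b3,b5} = {b0}; idom=b0
  b7: preds {b4,b5,b6}: {b0,b2,b4} ∩ {b0,b1,b3,b5} ∩ {b0,b1,b3,b5,b6} = {b0}; idom=b0

Frontier:
  join b1 pred b0: · stop@b0
  join b1 pred b5: b5→b3→b1 stop@b0
  join b7 pred b4: b4→b2 stop@b0
  join b7 pred b5: b5→b3→b1 stop@b0
  join b7 pred b6: b6→b5→b3→b1 stop@b0
  b0: DF=∅
  b1: DF={b1,b7}
  b2: DF={b7}
  b3: DF={b1,b7}
  b4: DF={b7}
  b5: DF={b1,b7}
  b6: DF={b7}
  b7: DF=∅

φ for x: defs {b0,b1,b4,b6}
  DF⁺ = {b1,b7}

Answer: ["b1", "b7"]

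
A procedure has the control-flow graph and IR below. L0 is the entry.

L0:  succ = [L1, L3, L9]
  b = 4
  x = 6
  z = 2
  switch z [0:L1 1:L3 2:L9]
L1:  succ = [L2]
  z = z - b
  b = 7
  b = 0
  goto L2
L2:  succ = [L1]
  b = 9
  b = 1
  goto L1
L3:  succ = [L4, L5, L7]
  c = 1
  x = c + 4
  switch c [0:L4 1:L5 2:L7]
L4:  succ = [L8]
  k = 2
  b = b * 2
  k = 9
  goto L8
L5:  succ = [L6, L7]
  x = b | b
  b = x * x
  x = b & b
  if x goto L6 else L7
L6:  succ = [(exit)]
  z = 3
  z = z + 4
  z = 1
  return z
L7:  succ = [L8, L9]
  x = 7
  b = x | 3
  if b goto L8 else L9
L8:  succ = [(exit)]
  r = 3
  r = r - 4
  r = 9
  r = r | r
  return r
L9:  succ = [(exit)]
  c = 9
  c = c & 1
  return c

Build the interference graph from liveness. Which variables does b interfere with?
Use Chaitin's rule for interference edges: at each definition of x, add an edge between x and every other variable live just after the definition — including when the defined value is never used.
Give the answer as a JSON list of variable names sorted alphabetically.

Per-block:
  L0: def={b,x,z} ue=∅
  L1: def={b,z} ue={b,z}
  L2: def={b} ue=∅
  L3: def={c,x} ue=∅
  L4: def={b,k} ue={b}
  L5: def={b,x} ue={b}
  L6: def={z} ue=∅
  L7: def={b,x} ue=∅
  L8: def={r} ue=∅
  L9: def={c} ue=∅

Live sets:
  live L0: ∅→{b,z}
  live L1: {b,z}→{z}
  live L2: {z}→{b,z}
  live L3: {b}→{b}
  live L4: {b}→∅
  live L5: {b}→∅
  live L6: ∅→∅
  live L7: ∅→∅
  live L8: ∅→∅
  live L9: ∅→∅

Interference:
  b — {c,k,x,z}
  c — {b,x}
  k — {b}
  r — ∅
  x — {b,c}
  z — {b}

N(b) = ["c", "k", "x", "z"]

Answer: ["c", "k", "x", "z"]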